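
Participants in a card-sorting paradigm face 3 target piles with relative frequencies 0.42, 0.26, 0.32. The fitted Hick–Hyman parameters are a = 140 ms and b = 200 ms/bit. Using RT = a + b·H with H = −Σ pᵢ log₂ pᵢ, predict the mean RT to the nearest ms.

451 ms

Entropy contributions −pᵢ log₂ pᵢ: 0.5256, 0.5053, 0.5260; sum H = 1.5570 bits.
RT = a + bH = 140 + 200·1.5570 = 451.39 ms.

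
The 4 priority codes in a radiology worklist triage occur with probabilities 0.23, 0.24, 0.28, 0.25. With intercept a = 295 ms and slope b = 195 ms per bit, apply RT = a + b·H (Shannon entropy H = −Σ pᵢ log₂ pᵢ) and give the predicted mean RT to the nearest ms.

684 ms

Entropy contributions −pᵢ log₂ pᵢ: 0.4877, 0.4941, 0.5142, 0.5000; sum H = 1.9960 bits.
RT = a + bH = 295 + 195·1.9960 = 684.22 ms.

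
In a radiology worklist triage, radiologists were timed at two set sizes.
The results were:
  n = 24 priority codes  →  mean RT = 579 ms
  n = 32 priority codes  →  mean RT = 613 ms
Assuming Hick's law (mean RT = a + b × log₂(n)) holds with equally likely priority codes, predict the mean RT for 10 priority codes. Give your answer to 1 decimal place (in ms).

With log₂ n on the abscissa the relation is linear; from the two conditions:
  b = (613 − 579) / (log₂ 32 − log₂ 24) = 34 / (5 − 4.5850) = 81.920 ms/bit
  a = 579 − 81.920 × 4.5850 = 203.398 ms
Then RT(10) = 203.398 + 81.920 × log₂ 10 = 203.398 + 81.920 × 3.3219 ≈ 475.532 ms.

475.5 ms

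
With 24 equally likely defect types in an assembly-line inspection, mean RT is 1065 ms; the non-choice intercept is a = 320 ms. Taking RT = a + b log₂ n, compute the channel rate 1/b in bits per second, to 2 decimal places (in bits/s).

6.15 bits/s

b = (1065 − 320)/log₂ 24 = 745/4.5850 = 162.488 ms per bit = 0.16249 s/bit; the reciprocal is 6.154 bits/s.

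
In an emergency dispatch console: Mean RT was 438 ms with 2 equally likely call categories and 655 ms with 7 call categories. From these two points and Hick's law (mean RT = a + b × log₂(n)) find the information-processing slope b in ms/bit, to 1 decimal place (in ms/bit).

The slope on a log₂ axis is (655 − 438) / (2.8074 − 1) = 120.065 ms/bit.

120.1 ms/bit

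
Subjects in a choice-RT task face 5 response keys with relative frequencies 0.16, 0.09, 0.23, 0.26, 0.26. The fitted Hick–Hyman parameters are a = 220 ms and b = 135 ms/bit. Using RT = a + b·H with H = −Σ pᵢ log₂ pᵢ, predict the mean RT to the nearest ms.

H = 0.16·log₂(1/0.16) + 0.09·log₂(1/0.09) + 0.23·log₂(1/0.23) + 0.26·log₂(1/0.26) + 0.26·log₂(1/0.26) = 2.2339 bits.
RT = 220 + 135 × 2.2339 = 521.58 ms.

522 ms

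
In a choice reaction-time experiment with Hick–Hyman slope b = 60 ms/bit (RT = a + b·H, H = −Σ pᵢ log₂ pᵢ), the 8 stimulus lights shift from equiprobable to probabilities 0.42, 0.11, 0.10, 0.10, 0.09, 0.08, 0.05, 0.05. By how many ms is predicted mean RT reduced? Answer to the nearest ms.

25 ms

Equiprobable entropy H₀ = log₂ 8 = 3.0000 bits.
Skewed entropy H = −Σ pᵢ log₂ pᵢ = 2.5767 bits.
ΔRT = b·(H₀ − H) = 60 × 0.4233 = 25.40 ms.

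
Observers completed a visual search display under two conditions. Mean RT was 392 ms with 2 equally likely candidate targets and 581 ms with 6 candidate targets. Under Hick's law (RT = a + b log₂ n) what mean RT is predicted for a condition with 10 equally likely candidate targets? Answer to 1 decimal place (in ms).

668.9 ms

RT is linear in log₂ n, so two points fix the line:
  b = (581 − 392) / (log₂ 6 − log₂ 2) = 189 / (2.5850 − 1) = 119.246 ms/bit
  a = 392 − 119.246 × 1 = 272.754 ms
Then RT(10) = 272.754 + 119.246 × log₂ 10 = 272.754 + 119.246 × 3.3219 ≈ 668.880 ms.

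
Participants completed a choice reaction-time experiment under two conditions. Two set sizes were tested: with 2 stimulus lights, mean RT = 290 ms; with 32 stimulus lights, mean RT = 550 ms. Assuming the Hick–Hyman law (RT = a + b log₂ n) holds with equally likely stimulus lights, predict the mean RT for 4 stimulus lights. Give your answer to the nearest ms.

355 ms

Fit slope and intercept:
  b = (550 − 290) / (log₂ 32 − log₂ 2) = 260 / (5 − 1) = 65 ms/bit
  a = 290 − 65 × 1 = 225 ms
Then RT(4) = 225 + 65 × log₂ 4 = 225 + 65 × 2 ≈ 355.000 ms.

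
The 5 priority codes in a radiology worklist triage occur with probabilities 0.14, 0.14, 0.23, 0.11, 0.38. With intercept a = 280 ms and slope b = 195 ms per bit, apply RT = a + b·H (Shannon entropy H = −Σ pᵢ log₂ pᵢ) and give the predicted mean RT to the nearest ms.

702 ms

Entropy contributions −pᵢ log₂ pᵢ: 0.3971, 0.3971, 0.4877, 0.3503, 0.5305; sum H = 2.1626 bits.
RT = a + bH = 280 + 195·2.1626 = 701.71 ms.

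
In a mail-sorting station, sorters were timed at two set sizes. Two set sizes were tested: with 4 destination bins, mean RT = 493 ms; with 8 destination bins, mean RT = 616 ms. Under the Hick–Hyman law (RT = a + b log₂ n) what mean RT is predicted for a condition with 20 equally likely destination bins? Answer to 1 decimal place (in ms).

RT is linear in log₂ n, so two points fix the line:
  b = (616 − 493) / (log₂ 8 − log₂ 4) = 123 / (3 − 2) = 123.000 ms/bit
  a = 493 − 123.000 × 2 = 247.000 ms
Then RT(20) = 247.000 + 123.000 × log₂ 20 = 247.000 + 123.000 × 4.3219 ≈ 778.597 ms.

778.6 ms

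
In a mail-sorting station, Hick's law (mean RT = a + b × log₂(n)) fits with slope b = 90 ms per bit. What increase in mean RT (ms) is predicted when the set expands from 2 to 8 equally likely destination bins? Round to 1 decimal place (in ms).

ΔRT = (a + b log₂ n₂) − (a + b log₂ n₁) = b·(log₂ n₂ − log₂ n₁).
log₂(8) − log₂(2) = log₂(8/2) = log₂(4) = 2.
ΔRT = 90 × 2.0000 = 180.000 ms.

180.0 ms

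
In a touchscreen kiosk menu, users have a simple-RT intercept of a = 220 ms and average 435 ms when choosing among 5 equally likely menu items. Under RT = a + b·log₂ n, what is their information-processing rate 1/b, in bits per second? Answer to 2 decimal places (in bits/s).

10.80 bits/s

Choice component = 435 − 220 = 215 ms over log₂(5) = 2.3219 bits.
b = 215 / 2.3219 = 92.595 ms/bit, so 1/b = 10.800 bits/s.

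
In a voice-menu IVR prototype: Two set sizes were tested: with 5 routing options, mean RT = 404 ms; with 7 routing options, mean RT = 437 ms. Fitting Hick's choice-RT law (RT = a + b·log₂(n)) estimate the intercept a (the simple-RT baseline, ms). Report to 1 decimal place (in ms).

246.2 ms

The slope on a log₂ axis is (437 − 404) / (2.8074 − 2.3219) = 67.981 ms/bit.
a = RT₁ − b·log₂ n₁ = 404 − 67.981 × 2.3219 = 246.152 ms.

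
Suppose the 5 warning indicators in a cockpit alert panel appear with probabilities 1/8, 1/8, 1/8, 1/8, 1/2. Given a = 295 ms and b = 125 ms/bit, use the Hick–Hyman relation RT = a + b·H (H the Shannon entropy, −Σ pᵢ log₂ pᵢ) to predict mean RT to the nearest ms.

H = −Σ pᵢ log₂ pᵢ = 0.125·3 + 0.125·3 + 0.125·3 + 0.125·3 + 0.5·1 = 2.000 bits.
RT = 295 + 125 × 2.000 = 545.00 ms.

545 ms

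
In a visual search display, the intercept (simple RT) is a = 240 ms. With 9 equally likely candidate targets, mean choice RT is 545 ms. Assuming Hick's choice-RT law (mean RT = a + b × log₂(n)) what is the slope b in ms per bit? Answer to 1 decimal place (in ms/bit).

9 alternatives carry log₂ 9 = 3.1699 bits; the choice cost is 545 − 240 = 305 ms, so b = 305/3.1699 = 96.217 ms/bit.

96.2 ms/bit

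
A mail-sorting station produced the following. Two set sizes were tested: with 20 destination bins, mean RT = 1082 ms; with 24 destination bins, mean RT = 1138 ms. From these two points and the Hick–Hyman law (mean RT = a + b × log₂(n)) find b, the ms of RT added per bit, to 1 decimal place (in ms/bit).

212.9 ms/bit

The slope on a log₂ axis is (1138 − 1082) / (4.5850 − 4.3219) = 212.900 ms/bit.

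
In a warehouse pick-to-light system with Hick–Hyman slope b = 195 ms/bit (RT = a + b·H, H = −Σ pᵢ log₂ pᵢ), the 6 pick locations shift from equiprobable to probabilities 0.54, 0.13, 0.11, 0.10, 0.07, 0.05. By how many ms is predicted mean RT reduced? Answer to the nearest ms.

108 ms

Equiprobable entropy H₀ = log₂ 6 = 2.5850 bits.
Skewed entropy H = −Σ pᵢ log₂ pᵢ = 2.0298 bits.
ΔRT = b·(H₀ − H) = 195 × 0.5551 = 108.25 ms.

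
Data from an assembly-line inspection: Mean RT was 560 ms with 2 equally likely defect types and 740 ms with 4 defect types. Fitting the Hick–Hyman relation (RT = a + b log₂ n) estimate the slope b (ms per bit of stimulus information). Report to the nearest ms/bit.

180 ms/bit

The slope on a log₂ axis is (740 − 560) / (2 − 1) = 180 ms/bit.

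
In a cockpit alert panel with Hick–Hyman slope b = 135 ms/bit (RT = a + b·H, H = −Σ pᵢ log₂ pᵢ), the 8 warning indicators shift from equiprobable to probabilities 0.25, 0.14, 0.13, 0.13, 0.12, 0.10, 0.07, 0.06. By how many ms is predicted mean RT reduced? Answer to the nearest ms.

Equiprobable entropy H₀ = log₂ 8 = 3.0000 bits.
Skewed entropy H = −Σ pᵢ log₂ pᵢ = 2.8737 bits.
ΔRT = b·(H₀ − H) = 135 × 0.1263 = 17.04 ms.

17 ms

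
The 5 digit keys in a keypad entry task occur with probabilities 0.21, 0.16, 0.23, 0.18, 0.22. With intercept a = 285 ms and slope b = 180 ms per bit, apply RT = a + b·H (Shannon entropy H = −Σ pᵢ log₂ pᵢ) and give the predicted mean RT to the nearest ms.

Entropy contributions −pᵢ log₂ pᵢ: 0.4728, 0.4230, 0.4877, 0.4453, 0.4806; sum H = 2.3094 bits.
RT = a + bH = 285 + 180·2.3094 = 700.69 ms.

701 ms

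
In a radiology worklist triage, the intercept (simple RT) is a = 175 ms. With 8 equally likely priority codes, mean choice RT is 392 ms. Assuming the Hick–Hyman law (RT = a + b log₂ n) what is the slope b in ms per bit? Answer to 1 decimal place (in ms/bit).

72.3 ms/bit

b = (392 − 175) / log₂(8) = 217 / 3 = 72.333 ms/bit.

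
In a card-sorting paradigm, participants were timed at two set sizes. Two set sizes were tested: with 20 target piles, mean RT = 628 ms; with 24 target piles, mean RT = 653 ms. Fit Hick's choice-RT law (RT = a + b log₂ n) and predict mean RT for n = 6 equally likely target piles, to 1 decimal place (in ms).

462.9 ms

Fit slope and intercept:
  b = (653 − 628) / (log₂ 24 − log₂ 20) = 25 / (4.5850 − 4.3219) = 95.045 ms/bit
  a = 628 − 95.045 × 4.3219 = 217.224 ms
Then RT(6) = 217.224 + 95.045 × log₂ 6 = 217.224 + 95.045 × 2.5850 ≈ 462.911 ms.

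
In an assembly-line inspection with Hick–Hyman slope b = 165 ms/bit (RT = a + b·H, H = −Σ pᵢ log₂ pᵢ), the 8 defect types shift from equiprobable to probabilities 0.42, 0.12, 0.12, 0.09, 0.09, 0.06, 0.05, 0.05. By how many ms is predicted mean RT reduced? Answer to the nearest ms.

72 ms

Equiprobable entropy H₀ = log₂ 8 = 3.0000 bits.
Skewed entropy H = −Σ pᵢ log₂ pᵢ = 2.5608 bits.
ΔRT = b·(H₀ − H) = 165 × 0.4392 = 72.47 ms.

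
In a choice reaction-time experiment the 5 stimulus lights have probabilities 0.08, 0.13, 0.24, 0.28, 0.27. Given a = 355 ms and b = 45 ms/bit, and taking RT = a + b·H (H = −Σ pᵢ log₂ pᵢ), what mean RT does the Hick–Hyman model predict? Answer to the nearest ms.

454 ms

Entropy contributions −pᵢ log₂ pᵢ: 0.2915, 0.3826, 0.4941, 0.5142, 0.5100; sum H = 2.1925 bits.
RT = a + bH = 355 + 45·2.1925 = 453.66 ms.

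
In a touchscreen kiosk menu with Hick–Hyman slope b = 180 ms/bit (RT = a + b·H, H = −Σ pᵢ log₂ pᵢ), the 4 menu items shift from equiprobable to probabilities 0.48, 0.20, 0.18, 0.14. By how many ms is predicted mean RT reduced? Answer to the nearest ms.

33 ms

The RT saving is b·ΔH. Equiprobable H₀ = log₂(4) = 2.0000 bits; with the given probabilities H = 1.8151 bits.
b·(H₀ − H) = 180 × (2.0000 − 1.8151) = 33.29 ms.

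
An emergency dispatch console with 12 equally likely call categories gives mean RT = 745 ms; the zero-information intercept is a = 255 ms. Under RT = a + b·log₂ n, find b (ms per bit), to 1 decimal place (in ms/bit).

b = (745 − 255) / log₂(12) = 490 / 3.5850 = 136.682 ms/bit.

136.7 ms/bit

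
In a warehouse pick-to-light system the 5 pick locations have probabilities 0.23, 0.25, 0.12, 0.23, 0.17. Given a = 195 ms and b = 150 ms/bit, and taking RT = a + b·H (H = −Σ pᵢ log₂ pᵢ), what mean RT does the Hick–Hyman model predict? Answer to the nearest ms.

537 ms

H = 0.23·log₂(1/0.23) + 0.25·log₂(1/0.25) + 0.12·log₂(1/0.12) + 0.23·log₂(1/0.23) + 0.17·log₂(1/0.17) = 2.2770 bits.
RT = 195 + 150 × 2.2770 = 536.55 ms.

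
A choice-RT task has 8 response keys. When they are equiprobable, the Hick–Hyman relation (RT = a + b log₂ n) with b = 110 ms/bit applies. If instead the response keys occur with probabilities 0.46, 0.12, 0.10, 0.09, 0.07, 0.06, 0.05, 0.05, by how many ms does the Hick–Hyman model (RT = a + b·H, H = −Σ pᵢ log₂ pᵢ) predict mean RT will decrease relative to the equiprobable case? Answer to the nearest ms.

58 ms

Equiprobable entropy H₀ = log₂ 8 = 3.0000 bits.
Skewed entropy H = −Σ pᵢ log₂ pᵢ = 2.4715 bits.
ΔRT = b·(H₀ − H) = 110 × 0.5285 = 58.13 ms.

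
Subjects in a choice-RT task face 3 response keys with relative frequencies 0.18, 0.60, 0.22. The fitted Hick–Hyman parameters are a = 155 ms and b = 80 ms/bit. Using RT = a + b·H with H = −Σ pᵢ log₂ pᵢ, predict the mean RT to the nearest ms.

264 ms

H = 0.18·log₂(1/0.18) + 0.60·log₂(1/0.60) + 0.22·log₂(1/0.22) = 1.3681 bits.
RT = 155 + 80 × 1.3681 = 264.44 ms.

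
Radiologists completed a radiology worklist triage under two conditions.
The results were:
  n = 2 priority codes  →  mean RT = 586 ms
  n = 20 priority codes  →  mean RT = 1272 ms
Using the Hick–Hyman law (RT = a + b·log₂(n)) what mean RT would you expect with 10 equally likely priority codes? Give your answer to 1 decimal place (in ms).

1065.5 ms

With log₂ n on the abscissa the relation is linear; from the two conditions:
  b = (1272 − 586) / (log₂ 20 − log₂ 2) = 686 / (4.3219 − 1) = 206.507 ms/bit
  a = 586 − 206.507 × 1 = 379.493 ms
Then RT(10) = 379.493 + 206.507 × log₂ 10 = 379.493 + 206.507 × 3.3219 ≈ 1065.493 ms.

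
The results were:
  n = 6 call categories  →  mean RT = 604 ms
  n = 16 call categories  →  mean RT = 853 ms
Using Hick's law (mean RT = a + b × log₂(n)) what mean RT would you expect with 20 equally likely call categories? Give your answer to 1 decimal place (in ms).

909.6 ms

Solve the two-equation system in a and b:
  b = (853 − 604) / (log₂ 16 − log₂ 6) = 249 / (4 − 2.5850) = 175.967 ms/bit
  a = 604 − 175.967 × 2.5850 = 149.132 ms
Then RT(20) = 149.132 + 175.967 × log₂ 20 = 149.132 + 175.967 × 4.3219 ≈ 909.649 ms.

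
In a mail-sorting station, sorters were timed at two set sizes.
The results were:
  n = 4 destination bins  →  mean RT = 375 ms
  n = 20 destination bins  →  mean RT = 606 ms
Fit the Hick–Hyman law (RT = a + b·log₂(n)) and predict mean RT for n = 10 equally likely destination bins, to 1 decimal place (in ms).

506.5 ms

Fit slope and intercept:
  b = (606 − 375) / (log₂ 20 − log₂ 4) = 231 / (4.3219 − 2) = 99.486 ms/bit
  a = 375 − 99.486 × 2 = 176.027 ms
Then RT(10) = 176.027 + 99.486 × log₂ 10 = 176.027 + 99.486 × 3.3219 ≈ 506.514 ms.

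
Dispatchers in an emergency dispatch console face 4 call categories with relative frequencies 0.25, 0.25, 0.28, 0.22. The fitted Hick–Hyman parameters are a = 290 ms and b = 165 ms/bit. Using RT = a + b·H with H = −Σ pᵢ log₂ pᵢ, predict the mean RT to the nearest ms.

619 ms

H = 0.25·log₂(1/0.25) + 0.25·log₂(1/0.25) + 0.28·log₂(1/0.28) + 0.22·log₂(1/0.22) = 1.9948 bits.
RT = 290 + 165 × 1.9948 = 619.14 ms.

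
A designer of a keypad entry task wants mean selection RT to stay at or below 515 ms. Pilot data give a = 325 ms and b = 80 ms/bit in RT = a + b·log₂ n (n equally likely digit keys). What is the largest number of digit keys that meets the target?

5

80·log₂ n ≤ 515 − 325 = 190, giving log₂ n ≤ 2.3750 and n ≤ 5.187. The largest whole number is 5.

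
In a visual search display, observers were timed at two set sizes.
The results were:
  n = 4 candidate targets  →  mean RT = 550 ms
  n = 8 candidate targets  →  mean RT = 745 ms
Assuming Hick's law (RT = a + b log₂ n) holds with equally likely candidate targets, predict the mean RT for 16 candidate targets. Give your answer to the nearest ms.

RT is linear in log₂ n, so two points fix the line:
  b = (745 − 550) / (log₂ 8 − log₂ 4) = 195 / (3 − 2) = 195 ms/bit
  a = 550 − 195 × 2 = 160 ms
Then RT(16) = 160 + 195 × log₂ 16 = 160 + 195 × 4 ≈ 940.000 ms.

940 ms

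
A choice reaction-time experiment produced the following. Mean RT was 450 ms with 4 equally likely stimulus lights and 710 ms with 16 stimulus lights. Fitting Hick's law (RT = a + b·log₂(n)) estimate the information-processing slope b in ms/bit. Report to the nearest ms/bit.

130 ms/bit

b = (RT₂ − RT₁)/(log₂ n₂ − log₂ n₁) = (710 − 450)/(4 − 2) = 130 ms/bit.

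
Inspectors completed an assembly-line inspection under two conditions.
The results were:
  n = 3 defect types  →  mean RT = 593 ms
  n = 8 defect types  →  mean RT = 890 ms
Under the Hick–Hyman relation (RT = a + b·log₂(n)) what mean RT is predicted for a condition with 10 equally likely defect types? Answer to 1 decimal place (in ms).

RT is linear in log₂ n, so two points fix the line:
  b = (890 − 593) / (log₂ 8 − log₂ 3) = 297 / (3 − 1.5850) = 209.888 ms/bit
  a = 593 − 209.888 × 1.5850 = 260.335 ms
Then RT(10) = 260.335 + 209.888 × log₂ 10 = 260.335 + 209.888 × 3.3219 ≈ 957.569 ms.

957.6 ms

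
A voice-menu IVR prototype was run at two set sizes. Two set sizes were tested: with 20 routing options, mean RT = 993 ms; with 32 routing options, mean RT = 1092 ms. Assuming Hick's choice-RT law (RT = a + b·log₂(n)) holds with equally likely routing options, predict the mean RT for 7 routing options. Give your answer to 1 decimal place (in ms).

771.9 ms

RT is linear in log₂ n, so two points fix the line:
  b = (1092 − 993) / (log₂ 32 − log₂ 20) = 99 / (5 − 4.3219) = 146.002 ms/bit
  a = 993 − 146.002 × 4.3219 = 361.989 ms
Then RT(7) = 361.989 + 146.002 × log₂ 7 = 361.989 + 146.002 × 2.8074 ≈ 771.869 ms.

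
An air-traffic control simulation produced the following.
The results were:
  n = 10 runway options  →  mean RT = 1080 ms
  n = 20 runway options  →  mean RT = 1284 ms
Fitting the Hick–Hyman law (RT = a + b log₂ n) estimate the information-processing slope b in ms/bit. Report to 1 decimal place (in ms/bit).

The slope on a log₂ axis is (1284 − 1080) / (4.3219 − 3.3219) = 204.000 ms/bit.

204.0 ms/bit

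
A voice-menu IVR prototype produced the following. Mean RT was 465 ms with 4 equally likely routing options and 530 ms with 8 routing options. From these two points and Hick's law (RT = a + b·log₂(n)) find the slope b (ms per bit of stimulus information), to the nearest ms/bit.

b = (RT₂ − RT₁)/(log₂ n₂ − log₂ n₁) = (530 − 465)/(3 − 2) = 65 ms/bit.

65 ms/bit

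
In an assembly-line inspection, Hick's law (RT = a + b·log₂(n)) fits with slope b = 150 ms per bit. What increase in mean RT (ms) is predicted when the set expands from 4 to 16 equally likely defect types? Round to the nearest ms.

300 ms

The intercept a cancels: ΔRT = b·(log₂ n₂ − log₂ n₁) = b·log₂(n₂/n₁).
log₂(16) − log₂(4) = log₂(16/4) = log₂(4) = 2.
ΔRT = 150 × 2.0000 = 300.000 ms.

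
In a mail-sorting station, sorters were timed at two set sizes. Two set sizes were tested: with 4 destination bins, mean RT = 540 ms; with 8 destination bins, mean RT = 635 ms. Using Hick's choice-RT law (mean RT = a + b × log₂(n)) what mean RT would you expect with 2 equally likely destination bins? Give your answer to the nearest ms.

445 ms

Fit slope and intercept:
  b = (635 − 540) / (log₂ 8 − log₂ 4) = 95 / (3 − 2) = 95 ms/bit
  a = 540 − 95 × 2 = 350 ms
Then RT(2) = 350 + 95 × log₂ 2 = 350 + 95 × 1 ≈ 445.000 ms.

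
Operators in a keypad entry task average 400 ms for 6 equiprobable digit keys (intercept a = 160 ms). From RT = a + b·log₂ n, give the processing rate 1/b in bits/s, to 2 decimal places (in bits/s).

b = (400 − 160)/log₂ 6 = 240/2.5850 = 92.845 ms per bit = 0.09284 s/bit; the reciprocal is 10.771 bits/s.

10.77 bits/s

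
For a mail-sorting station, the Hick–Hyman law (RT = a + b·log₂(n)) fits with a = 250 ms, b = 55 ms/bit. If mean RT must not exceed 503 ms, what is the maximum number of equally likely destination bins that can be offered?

24

55·log₂ n ≤ 503 − 250 = 253, giving log₂ n ≤ 4.6000 and n ≤ 24.251. The largest whole number is 24.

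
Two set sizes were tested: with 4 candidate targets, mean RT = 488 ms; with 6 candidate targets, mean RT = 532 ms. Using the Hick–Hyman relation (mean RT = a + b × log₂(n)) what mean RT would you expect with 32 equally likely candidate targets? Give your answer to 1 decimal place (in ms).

RT is linear in log₂ n, so two points fix the line:
  b = (532 − 488) / (log₂ 6 − log₂ 4) = 44 / (2.5850 − 2) = 75.218 ms/bit
  a = 488 − 75.218 × 2 = 337.563 ms
Then RT(32) = 337.563 + 75.218 × log₂ 32 = 337.563 + 75.218 × 5 ≈ 713.655 ms.

713.7 ms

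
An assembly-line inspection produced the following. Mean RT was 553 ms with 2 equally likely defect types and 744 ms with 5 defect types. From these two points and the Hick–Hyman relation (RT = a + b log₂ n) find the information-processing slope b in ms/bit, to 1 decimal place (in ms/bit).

b = (RT₂ − RT₁)/(log₂ n₂ − log₂ n₁) = (744 − 553)/(2.3219 − 1) = 144.486 ms/bit.

144.5 ms/bit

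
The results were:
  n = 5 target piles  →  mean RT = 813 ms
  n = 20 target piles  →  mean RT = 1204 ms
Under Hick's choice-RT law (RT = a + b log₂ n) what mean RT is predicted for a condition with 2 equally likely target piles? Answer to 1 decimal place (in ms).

Fit slope and intercept:
  b = (1204 − 813) / (log₂ 20 − log₂ 5) = 391 / (4.3219 − 2.3219) = 195.500 ms/bit
  a = 813 − 195.500 × 2.3219 = 359.063 ms
Then RT(2) = 359.063 + 195.500 × log₂ 2 = 359.063 + 195.500 × 1 ≈ 554.563 ms.

554.6 ms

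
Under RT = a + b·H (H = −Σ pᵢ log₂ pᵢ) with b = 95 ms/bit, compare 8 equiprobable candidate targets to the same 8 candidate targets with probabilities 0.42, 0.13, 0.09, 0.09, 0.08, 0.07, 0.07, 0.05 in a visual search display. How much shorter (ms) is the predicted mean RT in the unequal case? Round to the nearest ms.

40 ms

The RT saving is b·ΔH. Equiprobable H₀ = log₂(8) = 3.0000 bits; with the given probabilities H = 2.5783 bits.
b·(H₀ − H) = 95 × (3.0000 − 2.5783) = 40.06 ms.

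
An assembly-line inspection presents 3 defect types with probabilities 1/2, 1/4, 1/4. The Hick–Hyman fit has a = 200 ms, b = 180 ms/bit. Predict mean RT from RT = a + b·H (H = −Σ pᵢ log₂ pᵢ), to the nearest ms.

470 ms

Each term −pᵢ log₂ pᵢ: 0.5·1 + 0.25·2 + 0.25·2; summed, H = 1.500 bits.
Mean RT = a + bH = 200 + 180·1.500 = 470.00 ms.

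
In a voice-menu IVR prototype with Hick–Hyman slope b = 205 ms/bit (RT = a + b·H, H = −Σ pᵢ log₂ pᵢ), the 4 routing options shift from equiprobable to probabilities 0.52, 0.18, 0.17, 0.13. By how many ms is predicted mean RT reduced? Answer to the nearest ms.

51 ms

Equiprobable entropy H₀ = log₂ 4 = 2.0000 bits.
Skewed entropy H = −Σ pᵢ log₂ pᵢ = 1.7531 bits.
ΔRT = b·(H₀ − H) = 205 × 0.2469 = 50.61 ms.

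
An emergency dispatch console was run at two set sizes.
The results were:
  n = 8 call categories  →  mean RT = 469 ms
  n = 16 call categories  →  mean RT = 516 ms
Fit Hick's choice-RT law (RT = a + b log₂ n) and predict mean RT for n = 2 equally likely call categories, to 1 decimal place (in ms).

375.0 ms

RT is linear in log₂ n, so two points fix the line:
  b = (516 − 469) / (log₂ 16 − log₂ 8) = 47 / (4 − 3) = 47.000 ms/bit
  a = 469 − 47.000 × 3 = 328.000 ms
Then RT(2) = 328.000 + 47.000 × log₂ 2 = 328.000 + 47.000 × 1 ≈ 375.000 ms.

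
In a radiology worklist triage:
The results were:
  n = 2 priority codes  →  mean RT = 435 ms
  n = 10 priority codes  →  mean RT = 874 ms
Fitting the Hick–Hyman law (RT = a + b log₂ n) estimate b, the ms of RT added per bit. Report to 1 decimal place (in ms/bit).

189.1 ms/bit

The slope on a log₂ axis is (874 − 435) / (3.3219 − 1) = 189.067 ms/bit.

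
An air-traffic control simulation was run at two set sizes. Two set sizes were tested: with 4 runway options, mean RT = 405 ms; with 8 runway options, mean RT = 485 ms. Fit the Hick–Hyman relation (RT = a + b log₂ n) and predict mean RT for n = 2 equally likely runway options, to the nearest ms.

325 ms

Solve the two-equation system in a and b:
  b = (485 − 405) / (log₂ 8 − log₂ 4) = 80 / (3 − 2) = 80 ms/bit
  a = 405 − 80 × 2 = 245 ms
Then RT(2) = 245 + 80 × log₂ 2 = 245 + 80 × 1 ≈ 325.000 ms.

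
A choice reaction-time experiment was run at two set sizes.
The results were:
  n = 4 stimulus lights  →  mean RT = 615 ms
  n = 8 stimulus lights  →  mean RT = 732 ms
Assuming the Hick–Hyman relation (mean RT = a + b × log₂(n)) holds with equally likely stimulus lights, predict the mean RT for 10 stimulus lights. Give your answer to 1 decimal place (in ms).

769.7 ms

RT is linear in log₂ n, so two points fix the line:
  b = (732 − 615) / (log₂ 8 − log₂ 4) = 117 / (3 − 2) = 117.000 ms/bit
  a = 615 − 117.000 × 2 = 381.000 ms
Then RT(10) = 381.000 + 117.000 × log₂ 10 = 381.000 + 117.000 × 3.3219 ≈ 769.666 ms.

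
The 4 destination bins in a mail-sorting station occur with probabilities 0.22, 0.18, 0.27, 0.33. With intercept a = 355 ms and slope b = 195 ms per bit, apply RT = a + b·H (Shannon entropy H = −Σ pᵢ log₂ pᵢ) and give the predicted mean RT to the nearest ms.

738 ms

Entropy contributions −pᵢ log₂ pᵢ: 0.4806, 0.4453, 0.5100, 0.5278; sum H = 1.9637 bits.
RT = a + bH = 355 + 195·1.9637 = 737.93 ms.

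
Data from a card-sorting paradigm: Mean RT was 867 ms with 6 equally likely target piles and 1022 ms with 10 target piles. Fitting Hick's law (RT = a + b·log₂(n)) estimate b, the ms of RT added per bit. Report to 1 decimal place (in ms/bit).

b = (RT₂ − RT₁)/(log₂ n₂ − log₂ n₁) = (1022 − 867)/(3.3219 − 2.5850) = 210.322 ms/bit.

210.3 ms/bit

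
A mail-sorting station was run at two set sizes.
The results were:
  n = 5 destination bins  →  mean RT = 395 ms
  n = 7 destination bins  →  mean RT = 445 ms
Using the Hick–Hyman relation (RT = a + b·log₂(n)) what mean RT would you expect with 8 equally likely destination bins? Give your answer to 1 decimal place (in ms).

RT is linear in log₂ n, so two points fix the line:
  b = (445 − 395) / (log₂ 7 − log₂ 5) = 50 / (2.8074 − 2.3219) = 103.002 ms/bit
  a = 395 − 103.002 × 2.3219 = 155.836 ms
Then RT(8) = 155.836 + 103.002 × log₂ 8 = 155.836 + 103.002 × 3 ≈ 464.843 ms.

464.8 ms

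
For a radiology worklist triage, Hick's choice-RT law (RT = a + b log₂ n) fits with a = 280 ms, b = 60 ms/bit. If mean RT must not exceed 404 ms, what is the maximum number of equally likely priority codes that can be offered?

4

Information budget: (404 − 280)/60 = 2.0667 bits, so n ≤ 2^2.0667 = 4.189 → at most 4.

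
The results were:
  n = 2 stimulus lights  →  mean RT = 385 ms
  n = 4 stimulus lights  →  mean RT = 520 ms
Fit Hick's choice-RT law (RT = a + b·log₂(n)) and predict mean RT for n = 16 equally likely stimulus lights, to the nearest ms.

790 ms

Solve the two-equation system in a and b:
  b = (520 − 385) / (log₂ 4 − log₂ 2) = 135 / (2 − 1) = 135 ms/bit
  a = 385 − 135 × 1 = 250 ms
Then RT(16) = 250 + 135 × log₂ 16 = 250 + 135 × 4 ≈ 790.000 ms.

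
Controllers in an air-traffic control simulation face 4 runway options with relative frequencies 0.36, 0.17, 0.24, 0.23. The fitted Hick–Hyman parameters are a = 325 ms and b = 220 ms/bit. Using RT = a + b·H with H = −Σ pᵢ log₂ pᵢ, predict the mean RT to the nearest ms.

H = 0.36·log₂(1/0.36) + 0.17·log₂(1/0.17) + 0.24·log₂(1/0.24) + 0.23·log₂(1/0.23) = 1.9470 bits.
RT = 325 + 220 × 1.9470 = 753.34 ms.

753 ms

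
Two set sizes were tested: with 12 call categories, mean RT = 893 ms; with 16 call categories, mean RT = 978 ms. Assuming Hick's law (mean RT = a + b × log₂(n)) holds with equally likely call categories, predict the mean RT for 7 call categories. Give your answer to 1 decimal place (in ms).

RT is linear in log₂ n, so two points fix the line:
  b = (978 − 893) / (log₂ 16 − log₂ 12) = 85 / (4 − 3.5850) = 204.801 ms/bit
  a = 893 − 204.801 × 3.5850 = 158.797 ms
Then RT(7) = 158.797 + 204.801 × log₂ 7 = 158.797 + 204.801 × 2.8074 ≈ 733.745 ms.

733.7 ms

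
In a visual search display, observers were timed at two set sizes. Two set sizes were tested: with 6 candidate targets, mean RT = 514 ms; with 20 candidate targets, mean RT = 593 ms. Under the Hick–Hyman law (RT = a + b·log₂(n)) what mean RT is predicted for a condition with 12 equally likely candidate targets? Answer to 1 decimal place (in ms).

Solve the two-equation system in a and b:
  b = (593 − 514) / (log₂ 20 − log₂ 6) = 79 / (4.3219 − 2.5850) = 45.482 ms/bit
  a = 514 − 45.482 × 2.5850 = 396.432 ms
Then RT(12) = 396.432 + 45.482 × log₂ 12 = 396.432 + 45.482 × 3.5850 ≈ 559.482 ms.

559.5 ms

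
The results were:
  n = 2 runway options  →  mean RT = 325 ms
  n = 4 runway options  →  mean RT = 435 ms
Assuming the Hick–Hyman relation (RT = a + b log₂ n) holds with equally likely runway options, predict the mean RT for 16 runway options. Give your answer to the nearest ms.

With log₂ n on the abscissa the relation is linear; from the two conditions:
  b = (435 − 325) / (log₂ 4 − log₂ 2) = 110 / (2 − 1) = 110 ms/bit
  a = 325 − 110 × 1 = 215 ms
Then RT(16) = 215 + 110 × log₂ 16 = 215 + 110 × 4 ≈ 655.000 ms.

655 ms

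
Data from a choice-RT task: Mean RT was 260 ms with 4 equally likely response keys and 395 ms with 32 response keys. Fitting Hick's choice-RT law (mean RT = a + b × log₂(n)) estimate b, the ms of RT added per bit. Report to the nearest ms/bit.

b = (RT₂ − RT₁)/(log₂ n₂ − log₂ n₁) = (395 − 260)/(5 − 2) = 45 ms/bit.

45 ms/bit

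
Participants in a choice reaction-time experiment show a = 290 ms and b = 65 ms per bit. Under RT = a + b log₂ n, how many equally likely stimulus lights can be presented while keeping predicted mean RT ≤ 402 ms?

Set 290 + 65·log₂ n ≤ 402 → log₂ n ≤ (402 − 290)/65 = 1.7231.
So n ≤ 2^1.7231 = 3.301; the largest integer n is 3.

3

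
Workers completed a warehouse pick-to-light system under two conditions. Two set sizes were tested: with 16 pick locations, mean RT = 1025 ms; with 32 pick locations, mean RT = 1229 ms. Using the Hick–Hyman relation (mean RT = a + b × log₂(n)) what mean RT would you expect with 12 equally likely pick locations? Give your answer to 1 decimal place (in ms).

940.3 ms

RT is linear in log₂ n, so two points fix the line:
  b = (1229 − 1025) / (log₂ 32 − log₂ 16) = 204 / (5 − 4) = 204.000 ms/bit
  a = 1025 − 204.000 × 4 = 209.000 ms
Then RT(12) = 209.000 + 204.000 × log₂ 12 = 209.000 + 204.000 × 3.5850 ≈ 940.332 ms.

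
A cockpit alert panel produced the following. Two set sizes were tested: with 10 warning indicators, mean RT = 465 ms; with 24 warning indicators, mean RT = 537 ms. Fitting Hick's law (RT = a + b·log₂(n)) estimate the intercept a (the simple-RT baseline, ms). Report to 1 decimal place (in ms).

275.6 ms

b = (RT₂ − RT₁)/(log₂ n₂ − log₂ n₁) = (537 − 465)/(4.5850 − 3.3219) = 57.006 ms/bit.
Intercept: a = 465 − 57.006·log₂(10) = 275.632 ms.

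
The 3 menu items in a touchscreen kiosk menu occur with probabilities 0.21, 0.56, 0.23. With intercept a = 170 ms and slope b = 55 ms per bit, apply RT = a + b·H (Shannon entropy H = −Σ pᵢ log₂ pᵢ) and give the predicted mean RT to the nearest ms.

249 ms

Entropy contributions −pᵢ log₂ pᵢ: 0.4728, 0.4684, 0.4877; sum H = 1.4289 bits.
RT = a + bH = 170 + 55·1.4289 = 248.59 ms.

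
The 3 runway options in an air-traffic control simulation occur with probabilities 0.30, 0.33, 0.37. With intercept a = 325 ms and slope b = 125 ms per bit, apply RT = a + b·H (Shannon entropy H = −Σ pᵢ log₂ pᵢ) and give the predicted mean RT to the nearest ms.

Entropy contributions −pᵢ log₂ pᵢ: 0.5211, 0.5278, 0.5307; sum H = 1.5796 bits.
RT = a + bH = 325 + 125·1.5796 = 522.46 ms.

522 ms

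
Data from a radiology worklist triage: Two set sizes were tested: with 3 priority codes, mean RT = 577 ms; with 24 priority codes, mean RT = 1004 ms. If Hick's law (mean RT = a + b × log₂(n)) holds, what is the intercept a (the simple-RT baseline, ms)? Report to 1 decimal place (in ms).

The slope on a log₂ axis is (1004 − 577) / (4.5850 − 1.5850) = 142.333 ms/bit.
a = RT₁ − b·log₂ n₁ = 577 − 142.333 × 1.5850 = 351.407 ms.

351.4 ms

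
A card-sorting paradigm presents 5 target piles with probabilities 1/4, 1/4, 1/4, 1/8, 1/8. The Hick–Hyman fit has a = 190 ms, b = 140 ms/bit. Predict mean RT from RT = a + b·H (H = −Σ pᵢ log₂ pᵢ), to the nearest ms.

Each term −pᵢ log₂ pᵢ: 0.25·2 + 0.25·2 + 0.25·2 + 0.125·3 + 0.125·3; summed, H = 2.250 bits.
Mean RT = a + bH = 190 + 140·2.250 = 505.00 ms.

505 ms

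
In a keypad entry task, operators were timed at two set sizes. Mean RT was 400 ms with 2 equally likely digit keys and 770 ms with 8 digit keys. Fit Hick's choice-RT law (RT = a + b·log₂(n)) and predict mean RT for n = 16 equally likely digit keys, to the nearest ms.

With log₂ n on the abscissa the relation is linear; from the two conditions:
  b = (770 − 400) / (log₂ 8 − log₂ 2) = 370 / (3 − 1) = 185 ms/bit
  a = 400 − 185 × 1 = 215 ms
Then RT(16) = 215 + 185 × log₂ 16 = 215 + 185 × 4 ≈ 955.000 ms.

955 ms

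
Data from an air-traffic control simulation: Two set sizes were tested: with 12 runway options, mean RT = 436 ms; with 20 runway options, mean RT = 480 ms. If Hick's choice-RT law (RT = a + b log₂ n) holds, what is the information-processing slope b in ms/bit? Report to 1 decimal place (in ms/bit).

b = (RT₂ − RT₁)/(log₂ n₂ − log₂ n₁) = (480 − 436)/(4.3219 − 3.5850) = 59.704 ms/bit.

59.7 ms/bit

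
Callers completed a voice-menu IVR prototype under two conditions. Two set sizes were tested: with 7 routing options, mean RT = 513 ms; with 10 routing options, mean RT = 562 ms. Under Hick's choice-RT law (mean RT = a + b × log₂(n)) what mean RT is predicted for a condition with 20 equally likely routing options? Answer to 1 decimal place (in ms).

657.2 ms

With log₂ n on the abscissa the relation is linear; from the two conditions:
  b = (562 − 513) / (log₂ 10 − log₂ 7) = 49 / (3.3219 − 2.8074) = 95.225 ms/bit
  a = 513 − 95.225 × 2.8074 = 245.671 ms
Then RT(20) = 245.671 + 95.225 × log₂ 20 = 245.671 + 95.225 × 4.3219 ≈ 657.225 ms.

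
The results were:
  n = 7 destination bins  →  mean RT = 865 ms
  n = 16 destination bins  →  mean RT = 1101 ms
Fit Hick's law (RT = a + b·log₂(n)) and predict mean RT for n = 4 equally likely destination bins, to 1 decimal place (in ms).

705.2 ms

Solve the two-equation system in a and b:
  b = (1101 − 865) / (log₂ 16 − log₂ 7) = 236 / (4 − 2.8074) = 197.879 ms/bit
  a = 865 − 197.879 × 2.8074 = 309.482 ms
Then RT(4) = 309.482 + 197.879 × log₂ 4 = 309.482 + 197.879 × 2 ≈ 705.241 ms.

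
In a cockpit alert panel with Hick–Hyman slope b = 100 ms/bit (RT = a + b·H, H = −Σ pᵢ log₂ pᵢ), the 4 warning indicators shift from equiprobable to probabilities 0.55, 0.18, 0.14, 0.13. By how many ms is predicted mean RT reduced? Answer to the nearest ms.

30 ms

The RT saving is b·ΔH. Equiprobable H₀ = log₂(4) = 2.0000 bits; with the given probabilities H = 1.6994 bits.
b·(H₀ − H) = 100 × (2.0000 − 1.6994) = 30.06 ms.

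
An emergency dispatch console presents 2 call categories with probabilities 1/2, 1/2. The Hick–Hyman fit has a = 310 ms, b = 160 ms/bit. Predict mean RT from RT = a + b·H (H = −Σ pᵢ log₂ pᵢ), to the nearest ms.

H = −Σ pᵢ log₂ pᵢ = 0.5·1 + 0.5·1 = 1.000 bits.
RT = 310 + 160 × 1.000 = 470.00 ms.

470 ms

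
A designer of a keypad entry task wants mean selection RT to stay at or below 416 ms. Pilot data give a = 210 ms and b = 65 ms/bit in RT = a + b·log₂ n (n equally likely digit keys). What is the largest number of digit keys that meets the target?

Set 210 + 65·log₂ n ≤ 416 → log₂ n ≤ (416 − 210)/65 = 3.1692.
So n ≤ 2^3.1692 = 8.996; the largest integer n is 8.

8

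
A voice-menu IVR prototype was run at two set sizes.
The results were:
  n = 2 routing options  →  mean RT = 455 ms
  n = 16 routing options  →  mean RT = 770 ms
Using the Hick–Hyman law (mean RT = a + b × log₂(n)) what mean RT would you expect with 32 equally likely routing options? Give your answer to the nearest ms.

Fit slope and intercept:
  b = (770 − 455) / (log₂ 16 − log₂ 2) = 315 / (4 − 1) = 105 ms/bit
  a = 455 − 105 × 1 = 350 ms
Then RT(32) = 350 + 105 × log₂ 32 = 350 + 105 × 5 ≈ 875.000 ms.

875 ms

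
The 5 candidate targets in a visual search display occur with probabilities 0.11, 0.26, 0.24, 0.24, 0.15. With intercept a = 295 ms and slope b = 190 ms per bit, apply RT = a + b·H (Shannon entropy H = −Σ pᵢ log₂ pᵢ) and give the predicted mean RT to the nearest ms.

723 ms

Entropy contributions −pᵢ log₂ pᵢ: 0.3503, 0.5053, 0.4941, 0.4941, 0.4105; sum H = 2.2544 bits.
RT = a + bH = 295 + 190·2.2544 = 723.33 ms.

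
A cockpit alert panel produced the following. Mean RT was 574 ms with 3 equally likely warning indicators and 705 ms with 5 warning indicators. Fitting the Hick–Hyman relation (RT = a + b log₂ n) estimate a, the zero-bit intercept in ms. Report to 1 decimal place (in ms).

b = (RT₂ − RT₁)/(log₂ n₂ − log₂ n₁) = (705 − 574)/(2.3219 − 1.5850) = 177.756 ms/bit.
Intercept: a = 574 − 177.756·log₂(3) = 292.264 ms.

292.3 ms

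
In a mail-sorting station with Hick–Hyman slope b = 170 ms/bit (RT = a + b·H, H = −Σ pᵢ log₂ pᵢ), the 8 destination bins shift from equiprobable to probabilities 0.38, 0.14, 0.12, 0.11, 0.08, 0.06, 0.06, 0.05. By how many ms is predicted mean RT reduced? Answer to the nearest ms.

Equiprobable entropy H₀ = log₂ 8 = 3.0000 bits.
Skewed entropy H = −Σ pᵢ log₂ pᵢ = 2.6396 bits.
ΔRT = b·(H₀ − H) = 170 × 0.3604 = 61.27 ms.

61 ms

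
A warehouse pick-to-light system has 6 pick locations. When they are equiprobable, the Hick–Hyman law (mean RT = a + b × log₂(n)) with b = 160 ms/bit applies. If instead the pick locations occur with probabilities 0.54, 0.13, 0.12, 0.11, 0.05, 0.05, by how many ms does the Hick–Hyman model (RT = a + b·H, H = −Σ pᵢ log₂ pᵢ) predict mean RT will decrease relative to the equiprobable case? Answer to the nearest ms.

Equiprobable entropy H₀ = log₂ 6 = 2.5850 bits.
Skewed entropy H = −Σ pᵢ log₂ pᵢ = 2.0122 bits.
ΔRT = b·(H₀ − H) = 160 × 0.5727 = 91.64 ms.

92 ms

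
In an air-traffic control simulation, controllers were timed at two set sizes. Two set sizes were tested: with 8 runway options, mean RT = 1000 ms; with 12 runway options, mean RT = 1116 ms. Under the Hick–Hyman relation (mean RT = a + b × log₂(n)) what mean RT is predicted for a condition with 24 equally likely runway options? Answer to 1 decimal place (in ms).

With log₂ n on the abscissa the relation is linear; from the two conditions:
  b = (1116 − 1000) / (log₂ 12 − log₂ 8) = 116 / (3.5850 − 3) = 198.303 ms/bit
  a = 1000 − 198.303 × 3 = 405.090 ms
Then RT(24) = 405.090 + 198.303 × log₂ 24 = 405.090 + 198.303 × 4.5850 ≈ 1314.303 ms.

1314.3 ms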